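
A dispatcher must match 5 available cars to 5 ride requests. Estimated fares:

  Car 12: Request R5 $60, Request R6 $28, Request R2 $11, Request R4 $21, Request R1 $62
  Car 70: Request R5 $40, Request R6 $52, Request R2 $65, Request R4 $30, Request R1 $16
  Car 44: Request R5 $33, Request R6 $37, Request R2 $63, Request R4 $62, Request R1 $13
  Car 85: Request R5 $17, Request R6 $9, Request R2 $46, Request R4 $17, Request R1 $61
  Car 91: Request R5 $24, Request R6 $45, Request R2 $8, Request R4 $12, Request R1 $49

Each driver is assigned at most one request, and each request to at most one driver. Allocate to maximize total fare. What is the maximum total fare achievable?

Treat this as an assignment problem: match each driver to one request.
Optimal: Car 12→Request R5 ($60), Car 70→Request R2 ($65), Car 44→Request R4 ($62), Car 85→Request R1 ($61), Car 91→Request R6 ($45) — total 60+65+62+61+45 = $293.
Column-greedy (each request in turn goes to its best remaining driver) gives $241, worse by 52.

Maximum total: $293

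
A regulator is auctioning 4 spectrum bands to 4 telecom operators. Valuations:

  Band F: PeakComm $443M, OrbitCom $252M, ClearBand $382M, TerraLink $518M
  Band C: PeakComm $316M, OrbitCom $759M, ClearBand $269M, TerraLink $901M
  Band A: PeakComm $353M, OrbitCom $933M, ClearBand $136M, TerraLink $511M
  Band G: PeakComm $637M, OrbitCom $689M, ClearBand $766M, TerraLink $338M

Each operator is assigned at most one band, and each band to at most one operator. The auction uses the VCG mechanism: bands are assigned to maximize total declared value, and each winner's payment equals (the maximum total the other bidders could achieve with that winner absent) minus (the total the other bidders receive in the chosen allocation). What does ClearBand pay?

ClearBand pays $194M.

Efficient allocation: PeakComm→Band F ($443M), OrbitCom→Band A ($933M), ClearBand→Band G ($766M), TerraLink→Band C ($901M); total welfare W = $3043M.
ClearBand receives Band G at value $766M, so the others get W − 766 = $2277M.
Without ClearBand: best allocation of the remaining 3 bidders over all 4 bands is PeakComm→Band G ($637M), OrbitCom→Band A ($933M), TerraLink→Band C ($901M), total $2471M.
VCG payment = (others' best without ClearBand) − (others' welfare with ClearBand) = 2471 − 2277 = $194M.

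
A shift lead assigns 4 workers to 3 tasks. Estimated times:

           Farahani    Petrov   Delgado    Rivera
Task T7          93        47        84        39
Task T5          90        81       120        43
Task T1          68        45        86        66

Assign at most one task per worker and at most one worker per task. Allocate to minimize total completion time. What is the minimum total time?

Min total: 158 min

Optimal: Petrov→Task T7 (47 min), Rivera→Task T5 (43 min), Farahani→Task T1 (68 min) — total 47+43+68 = 158 min.
Swapping Petrov↔Farahani (Petrov→Task T1 45 min, Farahani→Task T7 93 min) adds 23.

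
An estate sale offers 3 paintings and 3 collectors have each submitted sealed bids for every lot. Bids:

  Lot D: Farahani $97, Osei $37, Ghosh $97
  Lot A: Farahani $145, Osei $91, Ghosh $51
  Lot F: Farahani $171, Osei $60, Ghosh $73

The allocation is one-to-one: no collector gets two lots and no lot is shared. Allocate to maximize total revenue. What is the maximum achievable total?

This is a one-to-one assignment (maximum-weight bipartite matching).
Optimal: Farahani→Lot F ($171), Osei→Lot A ($91), Ghosh→Lot D ($97) — total 171+91+97 = $359.
Column-greedy (each lot in turn goes to its best remaining collector) gives $261, worse by 98.
Next-best assignment: Farahani→Lot A, Osei→Lot F, Ghosh→Lot D = $302.

Maximum total: $359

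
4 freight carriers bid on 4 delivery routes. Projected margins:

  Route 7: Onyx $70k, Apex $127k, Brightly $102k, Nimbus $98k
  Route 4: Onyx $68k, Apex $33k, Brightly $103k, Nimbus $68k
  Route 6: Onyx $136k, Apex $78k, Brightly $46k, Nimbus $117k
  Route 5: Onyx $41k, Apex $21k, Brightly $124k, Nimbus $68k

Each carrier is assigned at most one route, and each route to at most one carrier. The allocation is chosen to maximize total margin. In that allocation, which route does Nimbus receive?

Nimbus receives Route 4.

This is the linear assignment problem.
Optimal: Onyx→Route 6 ($136k), Apex→Route 7 ($127k), Brightly→Route 5 ($124k), Nimbus→Route 4 ($68k) — total 136+127+124+68 = $455k.
Swapping Apex↔Nimbus (Apex→Route 4 $33k, Nimbus→Route 7 $98k) loses 64.
Nimbus's own top route is Route 6 ($117k), but forcing Nimbus→Route 6 and reassigning the rest optimally gives only $436k — worse by 19.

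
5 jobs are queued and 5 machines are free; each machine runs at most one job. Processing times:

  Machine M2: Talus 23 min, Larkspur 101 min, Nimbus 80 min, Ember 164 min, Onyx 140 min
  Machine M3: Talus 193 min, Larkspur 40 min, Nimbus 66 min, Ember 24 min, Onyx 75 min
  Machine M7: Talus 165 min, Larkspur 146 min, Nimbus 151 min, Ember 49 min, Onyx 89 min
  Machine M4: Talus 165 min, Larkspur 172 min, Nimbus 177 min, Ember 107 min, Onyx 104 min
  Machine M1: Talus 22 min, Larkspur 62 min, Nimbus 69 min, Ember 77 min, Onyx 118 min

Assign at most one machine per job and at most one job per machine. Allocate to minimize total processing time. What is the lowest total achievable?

Min total: 285 min

Optimal: Talus→Machine M2 (23 min), Larkspur→Machine M3 (40 min), Nimbus→Machine M1 (69 min), Ember→Machine M7 (49 min), Onyx→Machine M4 (104 min) — total 23+40+69+49+104 = 285 min.
Column-greedy (each machine in turn goes to its cheapest remaining job) gives 377 min, worse by 92.
Swapping Larkspur↔Nimbus (Larkspur→Machine M1 62 min, Nimbus→Machine M3 66 min) adds 19.
Checked against all permutations: 285 min is optimal.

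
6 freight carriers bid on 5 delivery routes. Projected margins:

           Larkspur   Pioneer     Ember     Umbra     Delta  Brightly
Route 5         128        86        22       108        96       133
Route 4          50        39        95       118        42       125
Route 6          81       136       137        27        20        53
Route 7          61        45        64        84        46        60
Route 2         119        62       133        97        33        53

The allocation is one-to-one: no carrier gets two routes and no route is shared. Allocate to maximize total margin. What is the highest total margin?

Optimal: Larkspur→Route 5 ($128k), Brightly→Route 4 ($125k), Pioneer→Route 6 ($136k), Umbra→Route 7 ($84k), Ember→Route 2 ($133k) — total 128+125+136+84+133 = $606k.
Row-greedy (each carrier in turn takes its best remaining route) gives $561k, worse by 45.
Checked against all permutations: $606k is optimal.

Maximum total: $606k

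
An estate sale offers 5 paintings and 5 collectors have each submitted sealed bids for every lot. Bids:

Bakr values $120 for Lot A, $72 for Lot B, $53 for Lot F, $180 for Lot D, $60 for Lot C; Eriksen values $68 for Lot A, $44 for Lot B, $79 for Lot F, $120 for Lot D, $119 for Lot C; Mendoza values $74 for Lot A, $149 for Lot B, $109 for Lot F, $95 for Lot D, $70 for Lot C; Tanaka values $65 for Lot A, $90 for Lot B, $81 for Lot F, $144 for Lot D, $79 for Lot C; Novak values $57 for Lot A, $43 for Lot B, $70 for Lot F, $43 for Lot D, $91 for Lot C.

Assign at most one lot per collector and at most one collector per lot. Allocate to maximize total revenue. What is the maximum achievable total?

Optimal: Bakr→Lot A ($120), Eriksen→Lot C ($119), Mendoza→Lot B ($149), Tanaka→Lot D ($144), Novak→Lot F ($70) — total 120+119+149+144+70 = $602.
No other one-to-one assignment exceeds $602.

Max total: $602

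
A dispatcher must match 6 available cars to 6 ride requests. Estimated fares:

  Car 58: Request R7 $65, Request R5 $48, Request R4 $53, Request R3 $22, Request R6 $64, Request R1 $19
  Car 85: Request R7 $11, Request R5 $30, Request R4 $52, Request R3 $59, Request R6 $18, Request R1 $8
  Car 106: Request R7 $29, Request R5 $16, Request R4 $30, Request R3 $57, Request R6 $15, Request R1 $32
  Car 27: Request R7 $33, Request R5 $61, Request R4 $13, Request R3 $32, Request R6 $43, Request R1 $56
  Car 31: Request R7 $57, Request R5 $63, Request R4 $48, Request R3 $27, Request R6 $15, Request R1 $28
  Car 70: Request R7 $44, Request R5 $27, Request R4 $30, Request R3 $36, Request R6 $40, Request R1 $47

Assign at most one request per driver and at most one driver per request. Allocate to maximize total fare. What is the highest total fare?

Max total: $338

Optimal: Car 58→Request R6 ($64), Car 85→Request R4 ($52), Car 106→Request R3 ($57), Car 27→Request R5 ($61), Car 31→Request R7 ($57), Car 70→Request R1 ($47) — total 64+52+57+61+57+47 = $338.
Max-entry greedy (repeatedly take the single best remaining cell) gives $313, worse by 25.
Swapping Car 27↔Car 106 (Car 27→Request R3 $32, Car 106→Request R5 $16) loses 70.
No other one-to-one assignment exceeds $338.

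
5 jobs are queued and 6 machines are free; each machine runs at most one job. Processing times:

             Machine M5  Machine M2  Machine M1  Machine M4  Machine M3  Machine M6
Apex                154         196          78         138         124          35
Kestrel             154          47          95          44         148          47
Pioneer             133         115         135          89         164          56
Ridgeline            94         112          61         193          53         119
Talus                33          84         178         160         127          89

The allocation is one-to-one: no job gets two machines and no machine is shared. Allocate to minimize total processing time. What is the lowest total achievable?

Minimum total: 257 min

Optimal: Apex→Machine M6 (35 min), Kestrel→Machine M2 (47 min), Pioneer→Machine M4 (89 min), Ridgeline→Machine M3 (53 min), Talus→Machine M5 (33 min) — total 35+47+89+53+33 = 257 min.
Column-greedy (each machine in turn goes to its cheapest remaining job) gives 354 min, worse by 97.
Swapping Talus↔Apex (Talus→Machine M6 89 min, Apex→Machine M5 154 min) adds 175.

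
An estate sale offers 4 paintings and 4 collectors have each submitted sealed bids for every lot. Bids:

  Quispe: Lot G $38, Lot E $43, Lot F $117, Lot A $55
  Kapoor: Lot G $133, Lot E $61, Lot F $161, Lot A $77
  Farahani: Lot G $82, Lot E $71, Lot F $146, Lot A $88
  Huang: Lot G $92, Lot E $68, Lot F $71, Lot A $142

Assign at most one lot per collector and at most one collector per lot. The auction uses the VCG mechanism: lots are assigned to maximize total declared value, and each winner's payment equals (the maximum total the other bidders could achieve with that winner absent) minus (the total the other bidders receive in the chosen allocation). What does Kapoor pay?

Kapoor pays $10.

Efficient allocation: Quispe→Lot E ($43), Kapoor→Lot G ($133), Farahani→Lot F ($146), Huang→Lot A ($142); total welfare W = $464.
Kapoor receives Lot G at value $133, so the others get W − 133 = $331.
Without Kapoor: best allocation of the remaining 3 bidders over all 4 lots is Quispe→Lot F ($117), Farahani→Lot G ($82), Huang→Lot A ($142), total $341.
VCG payment = (others' best without Kapoor) − (others' welfare with Kapoor) = 341 − 331 = $10.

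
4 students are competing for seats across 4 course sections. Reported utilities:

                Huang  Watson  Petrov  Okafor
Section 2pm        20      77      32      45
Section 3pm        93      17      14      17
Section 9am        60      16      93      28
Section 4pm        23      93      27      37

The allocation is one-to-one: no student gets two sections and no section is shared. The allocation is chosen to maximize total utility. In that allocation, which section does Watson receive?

This is the linear assignment problem.
Optimal: Huang→Section 3pm (93 points), Watson→Section 4pm (93 points), Petrov→Section 9am (93 points), Okafor→Section 2pm (45 points) — total 93+93+93+45 = 324 points.
Column-greedy (each section in turn goes to its best remaining student) gives 300 points, worse by 24.
Next-best assignment: Huang→Section 3pm, Watson→Section 2pm, Petrov→Section 9am, Okafor→Section 4pm = 300 points.

Watson receives Section 4pm.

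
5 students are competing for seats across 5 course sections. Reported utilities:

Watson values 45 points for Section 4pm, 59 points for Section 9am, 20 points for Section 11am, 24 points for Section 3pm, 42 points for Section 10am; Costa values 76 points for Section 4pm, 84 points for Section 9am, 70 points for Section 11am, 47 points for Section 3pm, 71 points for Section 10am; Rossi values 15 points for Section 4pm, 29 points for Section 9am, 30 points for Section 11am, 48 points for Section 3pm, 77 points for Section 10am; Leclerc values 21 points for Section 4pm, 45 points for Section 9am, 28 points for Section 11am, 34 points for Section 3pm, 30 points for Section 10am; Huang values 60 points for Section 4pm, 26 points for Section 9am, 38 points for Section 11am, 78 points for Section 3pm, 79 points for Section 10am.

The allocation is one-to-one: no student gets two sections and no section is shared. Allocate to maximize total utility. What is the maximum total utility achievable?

Max total: 318 points

This is the linear assignment problem.
Optimal: Watson→Section 9am (59 points), Costa→Section 4pm (76 points), Rossi→Section 10am (77 points), Leclerc→Section 11am (28 points), Huang→Section 3pm (78 points) — total 59+76+77+28+78 = 318 points.
Max-entry greedy (repeatedly take the single best remaining cell) gives 284 points, worse by 34.
No other one-to-one assignment exceeds 318 points.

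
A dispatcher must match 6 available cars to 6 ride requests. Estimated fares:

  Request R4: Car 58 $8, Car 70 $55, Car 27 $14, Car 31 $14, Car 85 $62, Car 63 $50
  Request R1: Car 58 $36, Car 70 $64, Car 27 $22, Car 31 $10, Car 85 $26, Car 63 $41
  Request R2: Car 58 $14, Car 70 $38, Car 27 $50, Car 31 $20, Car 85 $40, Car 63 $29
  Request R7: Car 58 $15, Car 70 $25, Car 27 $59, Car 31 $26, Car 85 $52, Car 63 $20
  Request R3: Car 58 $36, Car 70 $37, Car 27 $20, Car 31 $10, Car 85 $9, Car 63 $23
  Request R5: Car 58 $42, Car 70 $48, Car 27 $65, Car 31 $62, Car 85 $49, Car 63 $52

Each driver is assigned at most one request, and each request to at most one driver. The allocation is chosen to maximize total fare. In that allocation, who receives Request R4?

Car 63 receives Request R4.

Optimal: Car 58→Request R3 ($36), Car 70→Request R1 ($64), Car 27→Request R2 ($50), Car 31→Request R5 ($62), Car 85→Request R7 ($52), Car 63→Request R4 ($50) — total 36+64+50+62+52+50 = $314.
Row-greedy (each driver in turn takes its best remaining request) gives $270, worse by 44.
Next-best assignment: Car 58→Request R3, Car 70→Request R1, Car 27→Request R7, Car 31→Request R5, Car 85→Request R4, Car 63→Request R2 = $312.
Swapping Car 58↔Car 31 (Car 58→Request R5 $42, Car 31→Request R3 $10) loses 46.
Checked against all permutations: $314 is optimal.
Car 63's own top request is Request R5 ($52), but forcing Car 63→Request R5 and reassigning the rest optimally gives only $293 — worse by 21.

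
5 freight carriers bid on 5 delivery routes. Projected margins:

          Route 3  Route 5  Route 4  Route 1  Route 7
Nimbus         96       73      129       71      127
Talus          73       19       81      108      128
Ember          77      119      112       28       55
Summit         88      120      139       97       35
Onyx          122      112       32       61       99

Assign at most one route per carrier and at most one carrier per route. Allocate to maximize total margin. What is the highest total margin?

Max total: $615k

Optimal: Nimbus→Route 7 ($127k), Talus→Route 1 ($108k), Ember→Route 5 ($119k), Summit→Route 4 ($139k), Onyx→Route 3 ($122k) — total 127+108+119+139+122 = $615k.
Max-entry greedy (repeatedly take the single best remaining cell) gives $579k, worse by 36.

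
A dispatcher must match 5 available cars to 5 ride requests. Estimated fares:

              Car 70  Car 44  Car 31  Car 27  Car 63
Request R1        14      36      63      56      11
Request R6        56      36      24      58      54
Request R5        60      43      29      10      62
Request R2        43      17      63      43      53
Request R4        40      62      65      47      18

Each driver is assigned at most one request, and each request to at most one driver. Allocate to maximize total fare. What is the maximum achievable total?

Maximum total: $299

Optimal: Car 70→Request R6 ($56), Car 44→Request R4 ($62), Car 31→Request R2 ($63), Car 27→Request R1 ($56), Car 63→Request R5 ($62) — total 56+62+63+56+62 = $299.
Column-greedy (each request in turn goes to its best remaining driver) gives $288, worse by 11.
Next-best assignment: Car 70→Request R5, Car 44→Request R4, Car 31→Request R1, Car 27→Request R6, Car 63→Request R2 = $296.
Checked against all permutations: $299 is optimal.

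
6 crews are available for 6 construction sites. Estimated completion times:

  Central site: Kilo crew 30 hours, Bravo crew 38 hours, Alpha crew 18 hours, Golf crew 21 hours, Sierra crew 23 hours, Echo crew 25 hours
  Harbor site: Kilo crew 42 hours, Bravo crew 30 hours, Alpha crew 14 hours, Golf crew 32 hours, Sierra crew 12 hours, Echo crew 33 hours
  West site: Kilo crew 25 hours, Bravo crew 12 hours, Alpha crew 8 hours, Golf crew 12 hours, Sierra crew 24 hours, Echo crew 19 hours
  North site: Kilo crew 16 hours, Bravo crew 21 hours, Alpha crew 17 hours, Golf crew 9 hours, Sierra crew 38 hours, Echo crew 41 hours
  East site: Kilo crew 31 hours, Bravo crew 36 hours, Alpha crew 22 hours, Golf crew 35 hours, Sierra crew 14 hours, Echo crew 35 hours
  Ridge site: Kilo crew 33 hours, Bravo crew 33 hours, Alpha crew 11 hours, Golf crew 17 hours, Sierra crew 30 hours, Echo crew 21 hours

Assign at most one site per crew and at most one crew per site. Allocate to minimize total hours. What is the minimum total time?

Optimal: Kilo crew→North site (16 hours), Bravo crew→West site (12 hours), Alpha crew→Harbor site (14 hours), Golf crew→Central site (21 hours), Sierra crew→East site (14 hours), Echo crew→Ridge site (21 hours) — total 16+12+14+21+14+21 = 98 hours.
Column-greedy (each site in turn goes to its cheapest remaining crew) gives 103 hours, worse by 5.
Swapping Echo crew↔Kilo crew (Echo crew→North site 41 hours, Kilo crew→Ridge site 33 hours) adds 37.
Checked against all permutations: 98 hours is optimal.

Min total: 98 hours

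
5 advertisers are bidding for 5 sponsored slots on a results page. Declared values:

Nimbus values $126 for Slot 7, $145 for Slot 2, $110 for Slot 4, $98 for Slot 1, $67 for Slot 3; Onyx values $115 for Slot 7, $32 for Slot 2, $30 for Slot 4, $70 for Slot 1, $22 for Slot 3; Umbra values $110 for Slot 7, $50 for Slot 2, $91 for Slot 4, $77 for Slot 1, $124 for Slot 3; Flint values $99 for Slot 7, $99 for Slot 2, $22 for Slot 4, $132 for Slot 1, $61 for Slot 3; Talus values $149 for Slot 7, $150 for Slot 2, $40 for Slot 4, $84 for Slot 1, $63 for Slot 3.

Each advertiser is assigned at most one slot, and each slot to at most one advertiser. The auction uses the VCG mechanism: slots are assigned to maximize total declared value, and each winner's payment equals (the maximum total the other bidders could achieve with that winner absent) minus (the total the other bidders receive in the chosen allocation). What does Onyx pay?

Onyx pays $34.

Efficient allocation: Nimbus→Slot 4 ($110), Onyx→Slot 7 ($115), Umbra→Slot 3 ($124), Flint→Slot 1 ($132), Talus→Slot 2 ($150); total welfare W = $631.
Onyx receives Slot 7 at value $115, so the others get W − 115 = $516.
Without Onyx: best allocation of the remaining 4 bidders over all 5 slots is Nimbus→Slot 2 ($145), Umbra→Slot 3 ($124), Flint→Slot 1 ($132), Talus→Slot 7 ($149), total $550.
VCG payment = (others' best without Onyx) − (others' welfare with Onyx) = 550 − 516 = $34.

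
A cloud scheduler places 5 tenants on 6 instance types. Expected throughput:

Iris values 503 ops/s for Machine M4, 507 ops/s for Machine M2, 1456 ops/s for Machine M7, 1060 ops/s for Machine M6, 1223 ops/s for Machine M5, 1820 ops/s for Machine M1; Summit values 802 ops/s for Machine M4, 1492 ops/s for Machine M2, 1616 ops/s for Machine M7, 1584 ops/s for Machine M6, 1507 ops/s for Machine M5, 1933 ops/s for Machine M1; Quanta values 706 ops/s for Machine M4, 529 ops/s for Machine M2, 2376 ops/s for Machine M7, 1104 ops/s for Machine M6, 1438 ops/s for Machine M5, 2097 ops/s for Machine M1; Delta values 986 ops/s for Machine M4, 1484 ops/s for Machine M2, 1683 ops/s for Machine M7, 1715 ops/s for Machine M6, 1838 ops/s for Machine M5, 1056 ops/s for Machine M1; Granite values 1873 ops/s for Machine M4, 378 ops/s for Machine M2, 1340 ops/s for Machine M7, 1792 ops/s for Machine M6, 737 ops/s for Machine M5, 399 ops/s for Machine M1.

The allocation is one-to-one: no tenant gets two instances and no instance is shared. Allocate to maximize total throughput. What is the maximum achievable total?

Maximum total: 9491 ops/s

Optimal: Iris→Machine M1 (1820 ops/s), Summit→Machine M6 (1584 ops/s), Quanta→Machine M7 (2376 ops/s), Delta→Machine M5 (1838 ops/s), Granite→Machine M4 (1873 ops/s) — total 1820+1584+2376+1838+1873 = 9491 ops/s.
Max-entry greedy (repeatedly take the single best remaining cell) gives 9080 ops/s, worse by 411.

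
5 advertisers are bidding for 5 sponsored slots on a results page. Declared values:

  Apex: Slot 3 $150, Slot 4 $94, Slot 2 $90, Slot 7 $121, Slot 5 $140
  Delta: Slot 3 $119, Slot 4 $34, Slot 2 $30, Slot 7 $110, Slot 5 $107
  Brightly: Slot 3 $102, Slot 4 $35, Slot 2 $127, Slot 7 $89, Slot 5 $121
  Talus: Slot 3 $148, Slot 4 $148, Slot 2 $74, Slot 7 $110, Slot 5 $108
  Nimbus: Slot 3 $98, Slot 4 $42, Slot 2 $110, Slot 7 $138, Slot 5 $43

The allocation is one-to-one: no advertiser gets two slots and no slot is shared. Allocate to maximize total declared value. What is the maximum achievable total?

Optimal: Apex→Slot 5 ($140), Delta→Slot 3 ($119), Brightly→Slot 2 ($127), Talus→Slot 4 ($148), Nimbus→Slot 7 ($138) — total 140+119+127+148+138 = $672.
Next-best assignment: Apex→Slot 3, Delta→Slot 5, Brightly→Slot 2, Talus→Slot 4, Nimbus→Slot 7 = $670.
Checked against all permutations: $672 is optimal.

Maximum total: $672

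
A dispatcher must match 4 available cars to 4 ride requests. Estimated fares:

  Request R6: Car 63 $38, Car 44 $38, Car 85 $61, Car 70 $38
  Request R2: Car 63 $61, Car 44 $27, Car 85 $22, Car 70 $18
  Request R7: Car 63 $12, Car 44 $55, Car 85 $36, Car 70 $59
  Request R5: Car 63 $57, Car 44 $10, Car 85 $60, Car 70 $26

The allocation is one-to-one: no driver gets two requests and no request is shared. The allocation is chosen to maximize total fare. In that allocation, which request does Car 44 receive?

Car 44 receives Request R6.

Optimal: Car 63→Request R2 ($61), Car 44→Request R6 ($38), Car 85→Request R5 ($60), Car 70→Request R7 ($59) — total 61+38+60+59 = $218.
Column-greedy (each request in turn goes to its best remaining driver) gives $191, worse by 27.
Next-best assignment: Car 63→Request R2, Car 44→Request R7, Car 85→Request R5, Car 70→Request R6 = $214.
Swapping Car 70↔Car 44 (Car 70→Request R6 $38, Car 44→Request R7 $55) loses 4.
Every other assignment is strictly worse.
Car 44's own top request is Request R7 ($55), but forcing Car 44→Request R7 and reassigning the rest optimally gives only $214 — worse by 4.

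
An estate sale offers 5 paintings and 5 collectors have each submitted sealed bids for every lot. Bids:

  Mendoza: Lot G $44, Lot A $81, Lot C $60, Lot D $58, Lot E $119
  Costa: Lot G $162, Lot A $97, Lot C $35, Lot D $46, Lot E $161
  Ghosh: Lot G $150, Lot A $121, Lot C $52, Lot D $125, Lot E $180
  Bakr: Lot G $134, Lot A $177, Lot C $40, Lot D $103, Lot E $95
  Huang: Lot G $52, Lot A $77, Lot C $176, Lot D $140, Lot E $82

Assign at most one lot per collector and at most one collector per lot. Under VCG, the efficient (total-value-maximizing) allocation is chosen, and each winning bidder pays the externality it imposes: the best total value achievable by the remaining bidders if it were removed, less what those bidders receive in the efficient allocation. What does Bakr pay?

Efficient allocation: Mendoza→Lot E ($119), Costa→Lot G ($162), Ghosh→Lot D ($125), Bakr→Lot A ($177), Huang→Lot C ($176); total welfare W = $759.
Bakr receives Lot A at value $177, so the others get W − 177 = $582.
Without Bakr: best allocation of the remaining 4 bidders over all 5 lots is Mendoza→Lot A ($81), Costa→Lot G ($162), Ghosh→Lot E ($180), Huang→Lot C ($176), total $599.
VCG payment = (others' best without Bakr) − (others' welfare with Bakr) = 599 − 582 = $17.

Bakr pays $17.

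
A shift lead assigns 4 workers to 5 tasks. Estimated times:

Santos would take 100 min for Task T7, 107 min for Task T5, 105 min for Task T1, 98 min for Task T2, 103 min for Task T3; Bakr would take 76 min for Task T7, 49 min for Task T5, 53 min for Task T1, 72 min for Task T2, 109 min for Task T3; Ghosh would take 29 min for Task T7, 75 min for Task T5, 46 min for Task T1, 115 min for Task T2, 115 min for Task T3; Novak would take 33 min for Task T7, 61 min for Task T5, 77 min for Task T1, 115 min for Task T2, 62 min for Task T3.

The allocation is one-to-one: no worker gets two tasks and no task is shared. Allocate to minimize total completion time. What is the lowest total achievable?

This is the linear assignment problem.
Optimal: Santos→Task T2 (98 min), Bakr→Task T5 (49 min), Ghosh→Task T1 (46 min), Novak→Task T7 (33 min) — total 98+49+46+33 = 226 min.
Min-entry greedy (repeatedly take the single cheapest remaining cell) gives 238 min, worse by 12.

Min total: 226 min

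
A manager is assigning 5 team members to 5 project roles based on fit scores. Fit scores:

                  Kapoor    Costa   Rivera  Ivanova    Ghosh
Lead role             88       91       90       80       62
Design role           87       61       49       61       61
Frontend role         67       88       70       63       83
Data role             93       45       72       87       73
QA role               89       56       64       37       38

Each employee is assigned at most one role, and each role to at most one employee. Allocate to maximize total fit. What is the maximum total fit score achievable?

This is a one-to-one assignment (maximum-weight bipartite matching).
Optimal: Kapoor→QA role (89 pts), Costa→Frontend role (88 pts), Rivera→Lead role (90 pts), Ivanova→Data role (87 pts), Ghosh→Design role (61 pts) — total 89+88+90+87+61 = 415 pts.
Row-greedy (each employee in turn takes its best remaining role) gives 353 pts, worse by 62.
Next-best assignment: Kapoor→Design role, Costa→Lead role, Rivera→QA role, Ivanova→Data role, Ghosh→Frontend role = 412 pts.
Swapping Rivera↔Costa (Rivera→Frontend role 70 pts, Costa→Lead role 91 pts) loses 17.

Maximum total: 415 pts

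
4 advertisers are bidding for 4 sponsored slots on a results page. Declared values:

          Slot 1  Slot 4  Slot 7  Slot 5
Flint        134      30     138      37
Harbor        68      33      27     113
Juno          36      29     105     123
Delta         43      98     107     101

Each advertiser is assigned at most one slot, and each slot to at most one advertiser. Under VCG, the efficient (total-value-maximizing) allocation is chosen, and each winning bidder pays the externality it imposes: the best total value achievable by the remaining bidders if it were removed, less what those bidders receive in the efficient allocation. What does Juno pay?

Juno pays $9.

Efficient allocation: Flint→Slot 1 ($134), Harbor→Slot 5 ($113), Juno→Slot 7 ($105), Delta→Slot 4 ($98); total welfare W = $450.
Juno receives Slot 7 at value $105, so the others get W − 105 = $345.
Without Juno: best allocation of the remaining 3 bidders over all 4 slots is Flint→Slot 1 ($134), Harbor→Slot 5 ($113), Delta→Slot 7 ($107), total $354.
VCG payment = (others' best without Juno) − (others' welfare with Juno) = 354 − 345 = $9.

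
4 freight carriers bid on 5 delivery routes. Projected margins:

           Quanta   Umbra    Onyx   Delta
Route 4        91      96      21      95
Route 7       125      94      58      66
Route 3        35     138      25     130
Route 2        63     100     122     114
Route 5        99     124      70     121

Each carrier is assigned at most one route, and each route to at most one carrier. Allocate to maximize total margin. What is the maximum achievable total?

Maximum total: $506k

Optimal: Quanta→Route 7 ($125k), Umbra→Route 3 ($138k), Onyx→Route 2 ($122k), Delta→Route 5 ($121k) — total 125+138+122+121 = $506k.
Column-greedy (each route in turn goes to its best remaining carrier) gives $473k, worse by 33.
Swapping Quanta↔Delta (Quanta→Route 5 $99k, Delta→Route 7 $66k) loses 81.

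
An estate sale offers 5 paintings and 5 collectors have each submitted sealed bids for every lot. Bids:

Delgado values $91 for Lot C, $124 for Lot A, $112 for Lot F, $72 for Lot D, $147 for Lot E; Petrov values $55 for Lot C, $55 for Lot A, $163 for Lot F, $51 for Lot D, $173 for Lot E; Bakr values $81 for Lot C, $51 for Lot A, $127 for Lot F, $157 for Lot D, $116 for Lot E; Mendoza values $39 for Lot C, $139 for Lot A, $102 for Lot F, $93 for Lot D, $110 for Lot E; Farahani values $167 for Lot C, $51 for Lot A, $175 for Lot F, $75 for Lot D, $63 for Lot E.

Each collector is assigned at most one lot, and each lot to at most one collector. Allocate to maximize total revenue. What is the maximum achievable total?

Maximum total: $773

This is the linear assignment problem.
Optimal: Delgado→Lot E ($147), Petrov→Lot F ($163), Bakr→Lot D ($157), Mendoza→Lot A ($139), Farahani→Lot C ($167) — total 147+163+157+139+167 = $773.
Max-entry greedy (repeatedly take the single best remaining cell) gives $735, worse by 38.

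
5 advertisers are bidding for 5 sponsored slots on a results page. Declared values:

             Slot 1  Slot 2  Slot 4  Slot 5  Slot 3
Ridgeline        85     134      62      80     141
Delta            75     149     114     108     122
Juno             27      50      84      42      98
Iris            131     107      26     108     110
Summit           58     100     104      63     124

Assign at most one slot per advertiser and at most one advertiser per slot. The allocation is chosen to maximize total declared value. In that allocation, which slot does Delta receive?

This is a one-to-one assignment (maximum-weight bipartite matching).
Optimal: Ridgeline→Slot 2 ($134), Delta→Slot 5 ($108), Juno→Slot 4 ($84), Iris→Slot 1 ($131), Summit→Slot 3 ($124) — total 134+108+84+131+124 = $581.
Max-entry greedy (repeatedly take the single best remaining cell) gives $567, worse by 14.
Checked against all permutations: $581 is optimal.
Delta's own top slot is Slot 2 ($149), but forcing Delta→Slot 2 and reassigning the rest optimally gives only $568 — worse by 13.

Delta receives Slot 5.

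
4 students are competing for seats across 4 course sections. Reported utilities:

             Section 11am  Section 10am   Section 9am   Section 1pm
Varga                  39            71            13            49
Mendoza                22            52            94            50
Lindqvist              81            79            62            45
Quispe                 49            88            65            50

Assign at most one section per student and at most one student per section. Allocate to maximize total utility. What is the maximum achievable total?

This is the linear assignment problem.
Optimal: Varga→Section 1pm (49 points), Mendoza→Section 9am (94 points), Lindqvist→Section 11am (81 points), Quispe→Section 10am (88 points) — total 49+94+81+88 = 312 points.
Row-greedy (each student in turn takes its best remaining section) gives 296 points, worse by 16.
Swapping Quispe↔Lindqvist (Quispe→Section 11am 49 points, Lindqvist→Section 10am 79 points) loses 41.
Every other assignment is strictly worse.

Max total: 312 points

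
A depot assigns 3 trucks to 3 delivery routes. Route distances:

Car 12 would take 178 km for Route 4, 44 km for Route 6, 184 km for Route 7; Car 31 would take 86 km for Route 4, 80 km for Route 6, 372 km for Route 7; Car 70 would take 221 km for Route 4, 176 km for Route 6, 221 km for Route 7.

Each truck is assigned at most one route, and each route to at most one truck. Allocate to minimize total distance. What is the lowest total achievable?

This is a one-to-one assignment (minimum-cost bipartite matching).
Optimal: Car 12→Route 6 (44 km), Car 31→Route 4 (86 km), Car 70→Route 7 (221 km) — total 44+86+221 = 351 km.
No other one-to-one assignment undercuts 351 km.

Min total: 351 km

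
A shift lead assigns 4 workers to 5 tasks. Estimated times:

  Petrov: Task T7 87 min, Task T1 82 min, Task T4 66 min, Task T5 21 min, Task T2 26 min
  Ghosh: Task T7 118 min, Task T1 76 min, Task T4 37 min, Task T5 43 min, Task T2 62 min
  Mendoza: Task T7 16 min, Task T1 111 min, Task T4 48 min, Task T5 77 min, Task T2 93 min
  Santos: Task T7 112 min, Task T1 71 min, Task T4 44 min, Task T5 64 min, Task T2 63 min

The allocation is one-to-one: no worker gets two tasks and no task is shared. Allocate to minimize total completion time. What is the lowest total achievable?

Optimal: Petrov→Task T2 (26 min), Ghosh→Task T5 (43 min), Mendoza→Task T7 (16 min), Santos→Task T4 (44 min) — total 26+43+16+44 = 129 min.
Column-greedy (each task in turn goes to its cheapest remaining worker) gives 145 min, worse by 16.
Next-best assignment: Petrov→Task T5, Ghosh→Task T4, Mendoza→Task T7, Santos→Task T2 = 137 min.

Min total: 129 min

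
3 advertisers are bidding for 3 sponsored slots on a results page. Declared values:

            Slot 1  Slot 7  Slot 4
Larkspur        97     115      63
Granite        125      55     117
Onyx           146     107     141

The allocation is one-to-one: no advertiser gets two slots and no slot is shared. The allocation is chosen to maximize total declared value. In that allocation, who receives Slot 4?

Onyx receives Slot 4.

Treat this as an assignment problem: match each advertiser to one slot.
Optimal: Larkspur→Slot 7 ($115), Granite→Slot 1 ($125), Onyx→Slot 4 ($141) — total 115+125+141 = $381.
Column-greedy (each slot in turn goes to its best remaining advertiser) gives $378, worse by 3.
Next-best assignment: Larkspur→Slot 7, Granite→Slot 4, Onyx→Slot 1 = $378.
Onyx's own top slot is Slot 1 ($146), but forcing Onyx→Slot 1 and reassigning the rest optimally gives only $378 — worse by 3.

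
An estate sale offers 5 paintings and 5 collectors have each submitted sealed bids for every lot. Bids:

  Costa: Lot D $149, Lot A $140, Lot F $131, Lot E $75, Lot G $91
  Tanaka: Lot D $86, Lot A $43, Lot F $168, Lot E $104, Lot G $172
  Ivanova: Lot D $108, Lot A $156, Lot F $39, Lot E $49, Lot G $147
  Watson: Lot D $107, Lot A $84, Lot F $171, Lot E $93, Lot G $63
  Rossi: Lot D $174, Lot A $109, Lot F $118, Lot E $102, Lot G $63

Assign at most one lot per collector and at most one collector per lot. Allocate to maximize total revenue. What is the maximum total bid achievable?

Max total: $750

Optimal: Costa→Lot D ($149), Tanaka→Lot G ($172), Ivanova→Lot A ($156), Watson→Lot F ($171), Rossi→Lot E ($102) — total 149+172+156+171+102 = $750.
Max-entry greedy (repeatedly take the single best remaining cell) gives $748, worse by 2.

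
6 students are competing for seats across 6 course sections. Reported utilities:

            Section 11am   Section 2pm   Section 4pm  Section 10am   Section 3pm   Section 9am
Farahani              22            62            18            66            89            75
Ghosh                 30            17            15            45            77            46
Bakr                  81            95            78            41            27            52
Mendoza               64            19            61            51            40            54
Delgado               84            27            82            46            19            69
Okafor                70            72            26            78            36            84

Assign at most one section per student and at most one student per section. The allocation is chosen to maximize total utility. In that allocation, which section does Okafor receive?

Treat this as an assignment problem: match each student to one section.
Optimal: Farahani→Section 9am (75 points), Ghosh→Section 3pm (77 points), Bakr→Section 2pm (95 points), Mendoza→Section 11am (64 points), Delgado→Section 4pm (82 points), Okafor→Section 10am (78 points) — total 75+77+95+64+82+78 = 471 points.
Next-best assignment: Farahani→Section 9am, Ghosh→Section 3pm, Bakr→Section 2pm, Mendoza→Section 4pm, Delgado→Section 11am, Okafor→Section 10am = 470 points.
Every other assignment is strictly worse.
Okafor's own top section is Section 9am (84 points), but forcing Okafor→Section 9am and reassigning the rest optimally gives only 468 points — worse by 3.

Okafor receives Section 10am.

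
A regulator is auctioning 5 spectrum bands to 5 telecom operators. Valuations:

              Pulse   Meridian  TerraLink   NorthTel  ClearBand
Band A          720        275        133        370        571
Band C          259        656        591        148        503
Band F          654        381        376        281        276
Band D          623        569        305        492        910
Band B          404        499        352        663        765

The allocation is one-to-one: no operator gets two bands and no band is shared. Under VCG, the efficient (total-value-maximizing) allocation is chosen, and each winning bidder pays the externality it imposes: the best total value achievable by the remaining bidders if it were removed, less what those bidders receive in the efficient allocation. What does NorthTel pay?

Efficient allocation: Pulse→Band A ($720M), Meridian→Band C ($656M), TerraLink→Band F ($376M), NorthTel→Band B ($663M), ClearBand→Band D ($910M); total welfare W = $3325M.
NorthTel receives Band B at value $663M, so the others get W − 663 = $2662M.
Without NorthTel: best allocation of the remaining 4 bidders over all 5 bands is Pulse→Band A ($720M), Meridian→Band B ($499M), TerraLink→Band C ($591M), ClearBand→Band D ($910M), total $2720M.
VCG payment = (others' best without NorthTel) − (others' welfare with NorthTel) = 2720 − 2662 = $58M.

NorthTel pays $58M.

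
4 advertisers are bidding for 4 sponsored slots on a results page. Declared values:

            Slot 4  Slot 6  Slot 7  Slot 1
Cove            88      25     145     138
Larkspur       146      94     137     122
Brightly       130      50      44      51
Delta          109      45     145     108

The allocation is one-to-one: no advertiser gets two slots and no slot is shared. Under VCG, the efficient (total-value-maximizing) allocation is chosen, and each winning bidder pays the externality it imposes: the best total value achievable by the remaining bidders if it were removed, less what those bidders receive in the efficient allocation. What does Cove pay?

Cove pays $28.

Efficient allocation: Cove→Slot 1 ($138), Larkspur→Slot 6 ($94), Brightly→Slot 4 ($130), Delta→Slot 7 ($145); total welfare W = $507.
Cove receives Slot 1 at value $138, so the others get W − 138 = $369.
Without Cove: best allocation of the remaining 3 bidders over all 4 slots is Larkspur→Slot 1 ($122), Brightly→Slot 4 ($130), Delta→Slot 7 ($145), total $397.
VCG payment = (others' best without Cove) − (others' welfare with Cove) = 397 − 369 = $28.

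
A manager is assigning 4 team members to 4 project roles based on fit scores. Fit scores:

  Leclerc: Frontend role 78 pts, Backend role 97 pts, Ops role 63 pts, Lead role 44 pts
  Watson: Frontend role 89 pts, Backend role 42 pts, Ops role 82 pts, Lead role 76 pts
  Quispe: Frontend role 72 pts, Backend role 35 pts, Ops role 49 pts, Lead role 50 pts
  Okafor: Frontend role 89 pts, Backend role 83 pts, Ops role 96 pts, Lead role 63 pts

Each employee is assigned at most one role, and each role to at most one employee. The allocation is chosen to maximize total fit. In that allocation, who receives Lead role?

Watson receives Lead role.

This is the linear assignment problem.
Optimal: Leclerc→Backend role (97 pts), Watson→Lead role (76 pts), Quispe→Frontend role (72 pts), Okafor→Ops role (96 pts) — total 97+76+72+96 = 341 pts.
Max-entry greedy (repeatedly take the single best remaining cell) gives 332 pts, worse by 9.
Watson's own top role is Frontend role (89 pts), but forcing Watson→Frontend role and reassigning the rest optimally gives only 332 pts — worse by 9.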